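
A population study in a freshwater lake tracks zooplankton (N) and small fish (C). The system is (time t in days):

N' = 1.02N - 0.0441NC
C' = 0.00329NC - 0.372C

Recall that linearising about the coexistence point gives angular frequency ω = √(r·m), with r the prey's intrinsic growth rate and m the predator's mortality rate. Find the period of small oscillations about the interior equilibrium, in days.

Here r = 1.02 and m = 0.372, so r·m = 0.379.
ω = √0.379 = 0.616 per day, hence T = 2π/ω ≈ 10.2 days.

T ≈ 10.2 days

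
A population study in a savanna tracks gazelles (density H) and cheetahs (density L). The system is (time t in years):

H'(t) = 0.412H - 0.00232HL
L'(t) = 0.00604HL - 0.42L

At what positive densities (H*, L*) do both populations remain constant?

Set dL/dt = 0 with L > 0: 0.00604H - 0.42 = 0, so H* = 0.42/0.00604 = 69.5.
Set dH/dt = 0 with H > 0: 0.412 - 0.00232L = 0, so L* = 0.412/0.00232 = 178.

H* ≈ 69.5, L* ≈ 178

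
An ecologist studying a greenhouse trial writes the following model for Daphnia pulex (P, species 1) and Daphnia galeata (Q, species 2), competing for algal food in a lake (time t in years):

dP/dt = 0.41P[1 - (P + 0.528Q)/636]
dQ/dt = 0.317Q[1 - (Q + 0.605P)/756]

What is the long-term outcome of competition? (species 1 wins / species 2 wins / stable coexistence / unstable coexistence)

Compare the nullcline intercepts: K1/α12 = 636/0.528 = 1200 > K2 = 756; K2/α21 = 756/0.605 = 1250 > K1 = 636.
Since both inequalities hold, each species can invade when rare, so the interior equilibrium is stable.

stable coexistence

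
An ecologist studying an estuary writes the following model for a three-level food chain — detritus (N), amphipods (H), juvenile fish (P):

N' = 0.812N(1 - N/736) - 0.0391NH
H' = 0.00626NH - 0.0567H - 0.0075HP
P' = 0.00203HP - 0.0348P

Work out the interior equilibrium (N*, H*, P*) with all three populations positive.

N* ≈ 128, H* ≈ 17.1, P* ≈ 99.7

From dP/dt = 0: 0.00203H* = 0.0348, so H* = 17.1.
From dN/dt = 0: 0.812(1 - N*/736) = 0.0391·17.1, giving N* = 736·(1 - 0.825) = 128.
From dH/dt = 0: 0.00626·128 - 0.0567 = 0.0075P*, so P* = 0.747/0.0075 = 99.7.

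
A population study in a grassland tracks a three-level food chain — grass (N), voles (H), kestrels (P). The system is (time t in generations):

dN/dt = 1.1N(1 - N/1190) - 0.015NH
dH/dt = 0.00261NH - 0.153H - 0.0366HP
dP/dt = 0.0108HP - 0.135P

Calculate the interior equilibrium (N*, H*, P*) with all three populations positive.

From dP/dt = 0: 0.0108H* = 0.135, so H* = 12.5.
From dN/dt = 0: 1.1(1 - N*/1190) = 0.015·12.5, giving N* = 1190·(1 - 0.17) = 987.
From dH/dt = 0: 0.00261·987 - 0.153 = 0.0366P*, so P* = 2.42/0.0366 = 66.2.

N* ≈ 987, H* ≈ 12.5, P* ≈ 66.2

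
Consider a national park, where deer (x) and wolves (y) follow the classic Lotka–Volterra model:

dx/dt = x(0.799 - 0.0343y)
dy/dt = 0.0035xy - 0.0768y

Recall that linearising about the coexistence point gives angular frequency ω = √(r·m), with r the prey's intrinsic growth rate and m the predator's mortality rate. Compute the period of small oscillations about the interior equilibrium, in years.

Here r = 0.799 and m = 0.0768, so r·m = 0.0614.
ω = √0.0614 = 0.248 per year, hence T = 2π/ω ≈ 25.4 years.

T ≈ 25.4 years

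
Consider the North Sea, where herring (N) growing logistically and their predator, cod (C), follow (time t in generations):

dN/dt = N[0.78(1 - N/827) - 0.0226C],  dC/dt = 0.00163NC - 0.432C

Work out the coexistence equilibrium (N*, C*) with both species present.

From dC/dt = 0 with C > 0: 0.00163N* = 0.432, so N* = 265.
Substitute into dN/dt = 0: 0.78(1 - 265/827) = 0.0226C*.
The bracket is 0.68, giving C* = 0.53/0.0226 = 23.5.

N* ≈ 265, C* ≈ 23.5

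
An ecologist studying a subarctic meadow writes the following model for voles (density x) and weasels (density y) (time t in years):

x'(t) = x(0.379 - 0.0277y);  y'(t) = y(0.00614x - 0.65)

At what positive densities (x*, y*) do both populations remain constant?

x* ≈ 106, y* ≈ 13.7

Set dy/dt = 0 with y > 0: 0.00614x - 0.65 = 0, so x* = 0.65/0.00614 = 106.
Set dx/dt = 0 with x > 0: 0.379 - 0.0277y = 0, so y* = 0.379/0.0277 = 13.7.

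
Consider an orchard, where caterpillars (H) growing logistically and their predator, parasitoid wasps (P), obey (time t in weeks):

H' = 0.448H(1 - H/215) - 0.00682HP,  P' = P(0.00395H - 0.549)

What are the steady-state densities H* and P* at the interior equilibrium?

From dP/dt = 0 with P > 0: 0.00395H* = 0.549, so H* = 139.
Substitute into dH/dt = 0: 0.448(1 - 139/215) = 0.00682P*.
The bracket is 0.354, giving P* = 0.158/0.00682 = 23.2.

H* ≈ 139, P* ≈ 23.2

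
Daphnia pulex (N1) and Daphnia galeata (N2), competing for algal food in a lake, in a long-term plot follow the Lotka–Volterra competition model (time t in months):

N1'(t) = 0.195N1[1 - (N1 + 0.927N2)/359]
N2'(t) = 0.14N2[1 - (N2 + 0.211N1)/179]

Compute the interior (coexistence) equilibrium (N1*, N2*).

Setting both brackets to zero gives the nullclines N1 + 0.927N2 = 359 and 0.211N1 + N2 = 179.
Substituting N2 = 179 - 0.211N1 into the first: N1(1 - 0.927·0.211) = 359 - 0.927·179.
So N1* = 193/0.804 = 240, and then N2* = 179 - 0.211·240 = 128.

N1* ≈ 240, N2* ≈ 128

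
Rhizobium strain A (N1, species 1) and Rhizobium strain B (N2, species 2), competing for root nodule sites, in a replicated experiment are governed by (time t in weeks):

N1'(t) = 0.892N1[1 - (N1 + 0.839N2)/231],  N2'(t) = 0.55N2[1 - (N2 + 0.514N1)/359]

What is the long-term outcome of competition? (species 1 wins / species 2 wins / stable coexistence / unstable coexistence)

species 2 excludes species 1

Compare the nullcline intercepts: K1/α12 = 231/0.839 = 275 < K2 = 359; K2/α21 = 359/0.514 = 698 > K1 = 231.
Since the inequalities point opposite ways, species 2 can invade but species 1 cannot.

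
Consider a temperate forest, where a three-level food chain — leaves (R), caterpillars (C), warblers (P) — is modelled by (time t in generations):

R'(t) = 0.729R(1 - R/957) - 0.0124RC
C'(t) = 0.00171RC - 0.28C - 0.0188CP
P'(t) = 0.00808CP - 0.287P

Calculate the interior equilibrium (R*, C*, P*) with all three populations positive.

From dP/dt = 0: 0.00808C* = 0.287, so C* = 35.5.
From dR/dt = 0: 0.729(1 - R*/957) = 0.0124·35.5, giving R* = 957·(1 - 0.604) = 379.
From dC/dt = 0: 0.00171·379 - 0.28 = 0.0188P*, so P* = 0.368/0.0188 = 19.6.

R* ≈ 379, C* ≈ 35.5, P* ≈ 19.6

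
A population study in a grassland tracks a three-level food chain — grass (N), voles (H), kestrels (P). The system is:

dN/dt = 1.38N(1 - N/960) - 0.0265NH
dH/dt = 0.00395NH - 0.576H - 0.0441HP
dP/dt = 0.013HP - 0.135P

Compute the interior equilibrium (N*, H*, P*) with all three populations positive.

From dP/dt = 0: 0.013H* = 0.135, so H* = 10.4.
From dN/dt = 0: 1.38(1 - N*/960) = 0.0265·10.4, giving N* = 960·(1 - 0.199) = 769.
From dH/dt = 0: 0.00395·769 - 0.576 = 0.0441P*, so P* = 2.46/0.0441 = 55.8.

N* ≈ 769, H* ≈ 10.4, P* ≈ 55.8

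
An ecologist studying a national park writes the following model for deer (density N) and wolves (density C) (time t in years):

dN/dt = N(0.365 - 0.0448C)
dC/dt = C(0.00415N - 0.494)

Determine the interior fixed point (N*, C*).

N* ≈ 119, C* ≈ 8.15

Set dC/dt = 0 with C > 0: 0.00415N - 0.494 = 0, so N* = 0.494/0.00415 = 119.
Set dN/dt = 0 with N > 0: 0.365 - 0.0448C = 0, so C* = 0.365/0.0448 = 8.15.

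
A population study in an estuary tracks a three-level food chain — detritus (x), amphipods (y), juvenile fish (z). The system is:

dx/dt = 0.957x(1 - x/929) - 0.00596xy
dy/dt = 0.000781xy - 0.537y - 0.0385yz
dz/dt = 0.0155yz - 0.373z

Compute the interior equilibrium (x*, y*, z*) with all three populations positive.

From dz/dt = 0: 0.0155y* = 0.373, so y* = 24.1.
From dx/dt = 0: 0.957(1 - x*/929) = 0.00596·24.1, giving x* = 929·(1 - 0.15) = 790.
From dy/dt = 0: 0.000781·790 - 0.537 = 0.0385z*, so z* = 0.0798/0.0385 = 2.07.

x* ≈ 790, y* ≈ 24.1, z* ≈ 2.07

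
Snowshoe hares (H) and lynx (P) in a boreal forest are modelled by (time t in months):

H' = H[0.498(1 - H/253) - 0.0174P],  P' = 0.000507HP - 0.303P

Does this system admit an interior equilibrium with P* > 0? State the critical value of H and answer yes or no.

Threshold H = 598; K < 598, so no, the predator goes extinct.

The predator equation gives dP/dt > 0 only when H > 0.303/0.000507 = 598.
Without the predator, H → K = 253. Since 253 < 598, the predator cannot invade.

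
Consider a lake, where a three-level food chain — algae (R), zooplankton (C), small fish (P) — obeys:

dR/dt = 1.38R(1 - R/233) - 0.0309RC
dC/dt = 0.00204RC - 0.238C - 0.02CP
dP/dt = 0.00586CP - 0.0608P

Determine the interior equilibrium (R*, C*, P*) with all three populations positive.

R* ≈ 179, C* ≈ 10.4, P* ≈ 6.34

From dP/dt = 0: 0.00586C* = 0.0608, so C* = 10.4.
From dR/dt = 0: 1.38(1 - R*/233) = 0.0309·10.4, giving R* = 233·(1 - 0.232) = 179.
From dC/dt = 0: 0.00204·179 - 0.238 = 0.02P*, so P* = 0.127/0.02 = 6.34.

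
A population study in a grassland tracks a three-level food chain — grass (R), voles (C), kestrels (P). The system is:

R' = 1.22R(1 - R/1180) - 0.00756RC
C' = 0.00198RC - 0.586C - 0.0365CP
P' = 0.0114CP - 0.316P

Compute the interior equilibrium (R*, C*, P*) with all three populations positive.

From dP/dt = 0: 0.0114C* = 0.316, so C* = 27.7.
From dR/dt = 0: 1.22(1 - R*/1180) = 0.00756·27.7, giving R* = 1180·(1 - 0.172) = 977.
From dC/dt = 0: 0.00198·977 - 0.586 = 0.0365P*, so P* = 1.35/0.0365 = 37.

R* ≈ 977, C* ≈ 27.7, P* ≈ 37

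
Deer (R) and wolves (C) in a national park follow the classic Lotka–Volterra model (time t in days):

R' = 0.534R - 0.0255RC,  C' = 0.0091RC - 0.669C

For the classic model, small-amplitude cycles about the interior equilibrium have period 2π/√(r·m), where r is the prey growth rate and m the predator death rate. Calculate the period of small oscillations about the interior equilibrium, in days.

T ≈ 10.5 days

Here r = 0.534 and m = 0.669, so r·m = 0.357.
ω = √0.357 = 0.598 per day, hence T = 2π/ω ≈ 10.5 days.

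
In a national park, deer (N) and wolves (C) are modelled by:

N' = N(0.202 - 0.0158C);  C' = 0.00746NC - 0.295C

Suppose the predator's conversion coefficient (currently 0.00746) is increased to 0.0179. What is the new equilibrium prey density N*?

N* ≈ 16.5

At the interior fixed point, setting dC/dt = 0 with C > 0 fixes N* = (predator death rate)/(NC coefficient) — independent of the other coefficients.
With the change, N* = 0.295/0.0179 = 16.5; it falls from 39.5.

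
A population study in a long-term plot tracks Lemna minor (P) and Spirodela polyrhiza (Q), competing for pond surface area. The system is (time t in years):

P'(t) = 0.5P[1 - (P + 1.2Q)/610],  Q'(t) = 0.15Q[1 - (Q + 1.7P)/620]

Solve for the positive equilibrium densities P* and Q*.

P* ≈ 129, Q* ≈ 401

Setting both brackets to zero gives the nullclines P + 1.2Q = 610 and 1.7P + Q = 620.
Substituting Q = 620 - 1.7P into the first: P(1 - 1.2·1.7) = 610 - 1.2·620.
So P* = -134/-1.04 = 129, and then Q* = 620 - 1.7·129 = 401.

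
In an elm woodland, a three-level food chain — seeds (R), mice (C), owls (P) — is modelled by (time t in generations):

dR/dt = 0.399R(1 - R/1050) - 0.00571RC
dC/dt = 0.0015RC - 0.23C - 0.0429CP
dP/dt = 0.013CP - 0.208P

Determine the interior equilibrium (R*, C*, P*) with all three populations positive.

R* ≈ 810, C* ≈ 16, P* ≈ 22.9

From dP/dt = 0: 0.013C* = 0.208, so C* = 16.
From dR/dt = 0: 0.399(1 - R*/1050) = 0.00571·16, giving R* = 1050·(1 - 0.229) = 810.
From dC/dt = 0: 0.0015·810 - 0.23 = 0.0429P*, so P* = 0.984/0.0429 = 22.9.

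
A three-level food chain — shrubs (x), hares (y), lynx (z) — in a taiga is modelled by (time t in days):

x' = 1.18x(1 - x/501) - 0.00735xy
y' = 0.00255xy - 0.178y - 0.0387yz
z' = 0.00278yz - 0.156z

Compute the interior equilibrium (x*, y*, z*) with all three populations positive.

From dz/dt = 0: 0.00278y* = 0.156, so y* = 56.1.
From dx/dt = 0: 1.18(1 - x*/501) = 0.00735·56.1, giving x* = 501·(1 - 0.35) = 326.
From dy/dt = 0: 0.00255·326 - 0.178 = 0.0387z*, so z* = 0.653/0.0387 = 16.9.

x* ≈ 326, y* ≈ 56.1, z* ≈ 16.9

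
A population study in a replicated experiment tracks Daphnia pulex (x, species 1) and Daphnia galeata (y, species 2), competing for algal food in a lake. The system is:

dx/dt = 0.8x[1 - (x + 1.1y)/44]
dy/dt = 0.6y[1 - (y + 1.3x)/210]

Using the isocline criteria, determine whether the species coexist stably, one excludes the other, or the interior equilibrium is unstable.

species 2 excludes species 1

Compare the nullcline intercepts: K1/α12 = 44/1.1 = 40 < K2 = 210; K2/α21 = 210/1.3 = 162 > K1 = 44.
Since the inequalities point opposite ways, species 2 can invade but species 1 cannot.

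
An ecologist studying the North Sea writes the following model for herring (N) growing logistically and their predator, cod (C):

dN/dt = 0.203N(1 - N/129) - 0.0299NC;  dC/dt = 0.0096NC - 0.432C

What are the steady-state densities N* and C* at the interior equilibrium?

From dC/dt = 0 with C > 0: 0.0096N* = 0.432, so N* = 45.
Substitute into dN/dt = 0: 0.203(1 - 45/129) = 0.0299C*.
The bracket is 0.651, giving C* = 0.132/0.0299 = 4.42.

N* ≈ 45, C* ≈ 4.42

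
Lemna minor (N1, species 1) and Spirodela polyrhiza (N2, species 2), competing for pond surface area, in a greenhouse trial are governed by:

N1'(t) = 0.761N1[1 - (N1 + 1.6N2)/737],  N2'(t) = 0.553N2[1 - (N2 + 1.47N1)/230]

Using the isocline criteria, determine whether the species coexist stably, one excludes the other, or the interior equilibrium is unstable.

Compare the nullcline intercepts: K1/α12 = 737/1.6 = 461 > K2 = 230; K2/α21 = 230/1.47 = 156 < K1 = 737.
Since the inequalities point opposite ways, species 1 can invade but species 2 cannot.

species 1 excludes species 2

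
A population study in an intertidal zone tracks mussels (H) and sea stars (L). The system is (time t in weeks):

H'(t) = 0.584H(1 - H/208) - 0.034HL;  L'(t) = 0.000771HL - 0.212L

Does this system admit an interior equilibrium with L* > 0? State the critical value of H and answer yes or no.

Threshold H = 275; K < 275, so no, the predator goes extinct.

The predator equation gives dL/dt > 0 only when H > 0.212/0.000771 = 275.
Without the predator, H → K = 208. Since 208 < 275, the predator cannot invade.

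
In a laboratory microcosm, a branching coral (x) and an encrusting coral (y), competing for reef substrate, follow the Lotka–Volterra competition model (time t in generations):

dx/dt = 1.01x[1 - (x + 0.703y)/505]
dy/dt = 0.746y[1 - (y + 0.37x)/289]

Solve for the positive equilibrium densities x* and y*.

Setting both brackets to zero gives the nullclines x + 0.703y = 505 and 0.37x + y = 289.
Substituting y = 289 - 0.37x into the first: x(1 - 0.703·0.37) = 505 - 0.703·289.
So x* = 302/0.74 = 408, and then y* = 289 - 0.37·408 = 138.

x* ≈ 408, y* ≈ 138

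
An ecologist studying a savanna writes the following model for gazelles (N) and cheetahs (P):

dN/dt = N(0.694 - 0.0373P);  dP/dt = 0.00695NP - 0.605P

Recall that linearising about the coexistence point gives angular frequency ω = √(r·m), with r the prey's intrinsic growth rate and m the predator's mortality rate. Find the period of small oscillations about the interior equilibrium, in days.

T ≈ 9.7 days

Here r = 0.694 and m = 0.605, so r·m = 0.42.
ω = √0.42 = 0.648 per day, hence T = 2π/ω ≈ 9.7 days.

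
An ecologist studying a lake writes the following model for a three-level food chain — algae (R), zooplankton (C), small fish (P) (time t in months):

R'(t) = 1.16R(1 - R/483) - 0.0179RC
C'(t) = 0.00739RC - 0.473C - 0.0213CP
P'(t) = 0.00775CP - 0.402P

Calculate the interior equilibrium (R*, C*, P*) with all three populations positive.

R* ≈ 96.4, C* ≈ 51.9, P* ≈ 11.2

From dP/dt = 0: 0.00775C* = 0.402, so C* = 51.9.
From dR/dt = 0: 1.16(1 - R*/483) = 0.0179·51.9, giving R* = 483·(1 - 0.8) = 96.4.
From dC/dt = 0: 0.00739·96.4 - 0.473 = 0.0213P*, so P* = 0.239/0.0213 = 11.2.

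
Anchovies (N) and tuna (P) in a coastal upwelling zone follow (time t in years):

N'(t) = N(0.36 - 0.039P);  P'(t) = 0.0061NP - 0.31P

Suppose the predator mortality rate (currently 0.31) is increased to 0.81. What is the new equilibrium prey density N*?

At the interior fixed point, setting dP/dt = 0 with P > 0 fixes N* = (predator death rate)/(NP coefficient) — independent of the other coefficients.
With the change, N* = 0.81/0.0061 = 133; it rises from 50.8.

N* ≈ 133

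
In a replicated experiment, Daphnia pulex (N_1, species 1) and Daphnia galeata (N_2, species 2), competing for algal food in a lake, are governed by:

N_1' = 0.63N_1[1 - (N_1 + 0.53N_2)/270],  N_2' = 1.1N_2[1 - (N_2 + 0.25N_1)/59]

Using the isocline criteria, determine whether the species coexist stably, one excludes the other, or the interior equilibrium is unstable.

species 1 excludes species 2

Compare the nullcline intercepts: K1/α12 = 270/0.53 = 509 > K2 = 59; K2/α21 = 59/0.25 = 236 < K1 = 270.
Since the inequalities point opposite ways, species 1 can invade but species 2 cannot.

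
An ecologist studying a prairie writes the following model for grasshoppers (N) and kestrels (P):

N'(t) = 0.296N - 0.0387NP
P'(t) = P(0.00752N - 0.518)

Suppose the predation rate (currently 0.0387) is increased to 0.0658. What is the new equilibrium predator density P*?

P* ≈ 4.5

At the interior fixed point, setting dN/dt = 0 with N > 0 fixes P* = (prey growth rate)/(NP coefficient) — independent of the other coefficients.
With the change, P* = 0.296/0.0658 = 4.5; it falls from 7.65.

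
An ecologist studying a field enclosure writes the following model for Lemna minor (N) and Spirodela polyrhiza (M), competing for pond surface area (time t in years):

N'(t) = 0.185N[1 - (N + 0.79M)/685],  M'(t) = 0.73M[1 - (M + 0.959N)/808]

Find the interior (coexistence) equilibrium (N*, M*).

Setting both brackets to zero gives the nullclines N + 0.79M = 685 and 0.959N + M = 808.
Substituting M = 808 - 0.959N into the first: N(1 - 0.79·0.959) = 685 - 0.79·808.
So N* = 46.7/0.242 = 193, and then M* = 808 - 0.959·193 = 623.

N* ≈ 193, M* ≈ 623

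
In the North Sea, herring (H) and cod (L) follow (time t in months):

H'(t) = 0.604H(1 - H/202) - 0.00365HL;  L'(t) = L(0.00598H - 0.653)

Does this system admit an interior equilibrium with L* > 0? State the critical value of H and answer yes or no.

Threshold H = 109; K > 109, so yes, the predator persists.

The predator equation gives dL/dt > 0 only when H > 0.653/0.00598 = 109.
Without the predator, H → K = 202. Since 202 > 109, the predator can invade and persist.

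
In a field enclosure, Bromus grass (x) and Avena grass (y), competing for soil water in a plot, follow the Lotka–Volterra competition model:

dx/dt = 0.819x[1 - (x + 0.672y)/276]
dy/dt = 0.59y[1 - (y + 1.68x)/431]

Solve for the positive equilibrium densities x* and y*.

Setting both brackets to zero gives the nullclines x + 0.672y = 276 and 1.68x + y = 431.
Substituting y = 431 - 1.68x into the first: x(1 - 0.672·1.68) = 276 - 0.672·431.
So x* = -13.6/-0.129 = 106, and then y* = 431 - 1.68·106 = 253.

x* ≈ 106, y* ≈ 253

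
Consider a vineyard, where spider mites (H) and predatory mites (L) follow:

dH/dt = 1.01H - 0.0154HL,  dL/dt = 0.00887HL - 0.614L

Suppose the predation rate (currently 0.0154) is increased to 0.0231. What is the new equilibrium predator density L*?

At the interior fixed point, setting dH/dt = 0 with H > 0 fixes L* = (prey growth rate)/(HL coefficient) — independent of the other coefficients.
With the change, L* = 1.01/0.0231 = 43.7; it falls from 65.6.

L* ≈ 43.7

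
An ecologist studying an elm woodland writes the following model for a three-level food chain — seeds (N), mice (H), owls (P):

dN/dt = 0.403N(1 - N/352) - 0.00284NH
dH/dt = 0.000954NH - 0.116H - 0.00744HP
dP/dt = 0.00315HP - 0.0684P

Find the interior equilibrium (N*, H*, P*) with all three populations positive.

N* ≈ 298, H* ≈ 21.7, P* ≈ 22.6

From dP/dt = 0: 0.00315H* = 0.0684, so H* = 21.7.
From dN/dt = 0: 0.403(1 - N*/352) = 0.00284·21.7, giving N* = 352·(1 - 0.153) = 298.
From dH/dt = 0: 0.000954·298 - 0.116 = 0.00744P*, so P* = 0.168/0.00744 = 22.6.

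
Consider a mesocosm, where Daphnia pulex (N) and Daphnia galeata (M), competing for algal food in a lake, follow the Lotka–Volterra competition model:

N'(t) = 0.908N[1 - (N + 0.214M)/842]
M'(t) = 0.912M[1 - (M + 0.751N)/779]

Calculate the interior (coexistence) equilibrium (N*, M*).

Setting both brackets to zero gives the nullclines N + 0.214M = 842 and 0.751N + M = 779.
Substituting M = 779 - 0.751N into the first: N(1 - 0.214·0.751) = 842 - 0.214·779.
So N* = 675/0.839 = 805, and then M* = 779 - 0.751·805 = 175.

N* ≈ 805, M* ≈ 175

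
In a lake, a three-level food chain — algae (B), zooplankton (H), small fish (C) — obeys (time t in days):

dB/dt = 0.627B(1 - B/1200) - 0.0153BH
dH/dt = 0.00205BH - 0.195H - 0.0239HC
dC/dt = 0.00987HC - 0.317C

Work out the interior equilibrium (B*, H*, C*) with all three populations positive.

B* ≈ 260, H* ≈ 32.1, C* ≈ 14.1

From dC/dt = 0: 0.00987H* = 0.317, so H* = 32.1.
From dB/dt = 0: 0.627(1 - B*/1200) = 0.0153·32.1, giving B* = 1200·(1 - 0.784) = 260.
From dH/dt = 0: 0.00205·260 - 0.195 = 0.0239C*, so C* = 0.337/0.0239 = 14.1.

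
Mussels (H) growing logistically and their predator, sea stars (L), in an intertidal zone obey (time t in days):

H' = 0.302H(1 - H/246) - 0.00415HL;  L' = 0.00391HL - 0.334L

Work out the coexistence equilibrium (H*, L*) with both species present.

H* ≈ 85.4, L* ≈ 47.5

From dL/dt = 0 with L > 0: 0.00391H* = 0.334, so H* = 85.4.
Substitute into dH/dt = 0: 0.302(1 - 85.4/246) = 0.00415L*.
The bracket is 0.653, giving L* = 0.197/0.00415 = 47.5.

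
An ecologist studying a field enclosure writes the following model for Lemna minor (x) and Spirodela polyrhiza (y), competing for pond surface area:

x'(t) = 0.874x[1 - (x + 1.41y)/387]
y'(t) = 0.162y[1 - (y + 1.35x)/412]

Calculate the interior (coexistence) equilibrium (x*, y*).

x* ≈ 215, y* ≈ 122

Setting both brackets to zero gives the nullclines x + 1.41y = 387 and 1.35x + y = 412.
Substituting y = 412 - 1.35x into the first: x(1 - 1.41·1.35) = 387 - 1.41·412.
So x* = -194/-0.903 = 215, and then y* = 412 - 1.35·215 = 122.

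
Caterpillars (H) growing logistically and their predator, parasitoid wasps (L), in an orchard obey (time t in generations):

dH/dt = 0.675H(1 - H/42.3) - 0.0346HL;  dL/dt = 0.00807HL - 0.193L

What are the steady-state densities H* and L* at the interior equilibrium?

From dL/dt = 0 with L > 0: 0.00807H* = 0.193, so H* = 23.9.
Substitute into dH/dt = 0: 0.675(1 - 23.9/42.3) = 0.0346L*.
The bracket is 0.435, giving L* = 0.293/0.0346 = 8.48.

H* ≈ 23.9, L* ≈ 8.48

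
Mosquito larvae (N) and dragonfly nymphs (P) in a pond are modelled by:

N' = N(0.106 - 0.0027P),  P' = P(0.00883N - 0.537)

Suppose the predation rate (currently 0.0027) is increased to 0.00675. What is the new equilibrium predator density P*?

At the interior fixed point, setting dN/dt = 0 with N > 0 fixes P* = (prey growth rate)/(NP coefficient) — independent of the other coefficients.
With the change, P* = 0.106/0.00675 = 15.7; it falls from 39.3.

P* ≈ 15.7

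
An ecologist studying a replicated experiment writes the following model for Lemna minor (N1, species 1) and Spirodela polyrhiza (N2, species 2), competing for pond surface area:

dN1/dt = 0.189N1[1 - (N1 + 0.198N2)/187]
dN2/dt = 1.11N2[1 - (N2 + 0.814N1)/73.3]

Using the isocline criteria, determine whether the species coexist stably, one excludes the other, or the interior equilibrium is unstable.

species 1 excludes species 2

Compare the nullcline intercepts: K1/α12 = 187/0.198 = 944 > K2 = 73.3; K2/α21 = 73.3/0.814 = 90 < K1 = 187.
Since the inequalities point opposite ways, species 1 can invade but species 2 cannot.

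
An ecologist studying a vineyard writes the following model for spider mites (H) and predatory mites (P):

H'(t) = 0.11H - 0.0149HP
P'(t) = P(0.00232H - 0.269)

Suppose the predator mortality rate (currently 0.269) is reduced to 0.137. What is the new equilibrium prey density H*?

H* ≈ 59.1

At the interior fixed point, setting dP/dt = 0 with P > 0 fixes H* = (predator death rate)/(HP coefficient) — independent of the other coefficients.
With the change, H* = 0.137/0.00232 = 59.1; it falls from 116.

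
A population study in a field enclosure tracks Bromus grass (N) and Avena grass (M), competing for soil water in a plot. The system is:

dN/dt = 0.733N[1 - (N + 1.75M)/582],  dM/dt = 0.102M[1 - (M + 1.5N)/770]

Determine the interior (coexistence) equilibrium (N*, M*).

N* ≈ 471, M* ≈ 63.4

Setting both brackets to zero gives the nullclines N + 1.75M = 582 and 1.5N + M = 770.
Substituting M = 770 - 1.5N into the first: N(1 - 1.75·1.5) = 582 - 1.75·770.
So N* = -766/-1.62 = 471, and then M* = 770 - 1.5·471 = 63.4.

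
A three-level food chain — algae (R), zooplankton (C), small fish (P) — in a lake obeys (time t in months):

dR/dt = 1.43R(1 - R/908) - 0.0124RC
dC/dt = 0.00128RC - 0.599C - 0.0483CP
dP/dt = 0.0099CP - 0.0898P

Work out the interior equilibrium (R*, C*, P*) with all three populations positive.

From dP/dt = 0: 0.0099C* = 0.0898, so C* = 9.07.
From dR/dt = 0: 1.43(1 - R*/908) = 0.0124·9.07, giving R* = 908·(1 - 0.0787) = 837.
From dC/dt = 0: 0.00128·837 - 0.599 = 0.0483P*, so P* = 0.472/0.0483 = 9.77.

R* ≈ 837, C* ≈ 9.07, P* ≈ 9.77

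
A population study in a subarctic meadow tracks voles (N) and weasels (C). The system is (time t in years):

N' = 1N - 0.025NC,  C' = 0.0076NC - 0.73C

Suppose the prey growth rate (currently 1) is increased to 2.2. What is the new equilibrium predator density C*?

C* ≈ 88

At the interior fixed point, setting dN/dt = 0 with N > 0 fixes C* = (prey growth rate)/(NC coefficient) — independent of the other coefficients.
With the change, C* = 2.2/0.025 = 88; it rises from 40.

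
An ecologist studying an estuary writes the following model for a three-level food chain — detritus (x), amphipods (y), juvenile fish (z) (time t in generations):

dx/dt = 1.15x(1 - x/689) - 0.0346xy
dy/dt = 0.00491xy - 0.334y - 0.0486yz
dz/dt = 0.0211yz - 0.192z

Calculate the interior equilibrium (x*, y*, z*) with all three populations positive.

From dz/dt = 0: 0.0211y* = 0.192, so y* = 9.1.
From dx/dt = 0: 1.15(1 - x*/689) = 0.0346·9.1, giving x* = 689·(1 - 0.274) = 500.
From dy/dt = 0: 0.00491·500 - 0.334 = 0.0486z*, so z* = 2.12/0.0486 = 43.7.

x* ≈ 500, y* ≈ 9.1, z* ≈ 43.7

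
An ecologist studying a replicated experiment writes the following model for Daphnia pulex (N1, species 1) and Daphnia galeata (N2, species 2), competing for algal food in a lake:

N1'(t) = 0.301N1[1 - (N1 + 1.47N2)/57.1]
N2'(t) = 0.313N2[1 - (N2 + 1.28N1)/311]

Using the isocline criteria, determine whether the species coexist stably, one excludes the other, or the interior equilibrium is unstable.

species 2 excludes species 1

Compare the nullcline intercepts: K1/α12 = 57.1/1.47 = 38.8 < K2 = 311; K2/α21 = 311/1.28 = 243 > K1 = 57.1.
Since the inequalities point opposite ways, species 2 can invade but species 1 cannot.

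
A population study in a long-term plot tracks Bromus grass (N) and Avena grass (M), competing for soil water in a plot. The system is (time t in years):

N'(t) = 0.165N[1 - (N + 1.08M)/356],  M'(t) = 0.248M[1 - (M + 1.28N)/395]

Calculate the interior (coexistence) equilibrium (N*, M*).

N* ≈ 185, M* ≈ 159

Setting both brackets to zero gives the nullclines N + 1.08M = 356 and 1.28N + M = 395.
Substituting M = 395 - 1.28N into the first: N(1 - 1.08·1.28) = 356 - 1.08·395.
So N* = -70.6/-0.382 = 185, and then M* = 395 - 1.28·185 = 159.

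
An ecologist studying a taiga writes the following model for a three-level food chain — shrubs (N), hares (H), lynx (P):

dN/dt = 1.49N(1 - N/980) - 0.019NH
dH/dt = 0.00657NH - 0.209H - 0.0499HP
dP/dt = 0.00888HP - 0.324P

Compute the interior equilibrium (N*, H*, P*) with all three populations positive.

From dP/dt = 0: 0.00888H* = 0.324, so H* = 36.5.
From dN/dt = 0: 1.49(1 - N*/980) = 0.019·36.5, giving N* = 980·(1 - 0.465) = 524.
From dH/dt = 0: 0.00657·524 - 0.209 = 0.0499P*, so P* = 3.23/0.0499 = 64.8.

N* ≈ 524, H* ≈ 36.5, P* ≈ 64.8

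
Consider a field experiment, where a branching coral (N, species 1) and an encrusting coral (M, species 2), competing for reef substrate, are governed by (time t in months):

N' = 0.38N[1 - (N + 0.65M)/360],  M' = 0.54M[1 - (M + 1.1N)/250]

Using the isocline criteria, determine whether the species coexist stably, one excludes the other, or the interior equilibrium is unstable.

species 1 excludes species 2

Compare the nullcline intercepts: K1/α12 = 360/0.65 = 554 > K2 = 250; K2/α21 = 250/1.1 = 227 < K1 = 360.
Since the inequalities point opposite ways, species 1 can invade but species 2 cannot.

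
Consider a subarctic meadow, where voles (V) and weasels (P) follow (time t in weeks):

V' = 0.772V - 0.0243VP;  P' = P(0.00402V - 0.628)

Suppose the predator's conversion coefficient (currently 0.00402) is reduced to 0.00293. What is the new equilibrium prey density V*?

V* ≈ 214

At the interior fixed point, setting dP/dt = 0 with P > 0 fixes V* = (predator death rate)/(VP coefficient) — independent of the other coefficients.
With the change, V* = 0.628/0.00293 = 214; it rises from 156.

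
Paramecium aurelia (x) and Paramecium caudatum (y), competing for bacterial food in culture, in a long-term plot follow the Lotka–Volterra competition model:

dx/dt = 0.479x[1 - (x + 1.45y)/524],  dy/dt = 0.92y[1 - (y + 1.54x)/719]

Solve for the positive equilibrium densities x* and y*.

Setting both brackets to zero gives the nullclines x + 1.45y = 524 and 1.54x + y = 719.
Substituting y = 719 - 1.54x into the first: x(1 - 1.45·1.54) = 524 - 1.45·719.
So x* = -519/-1.23 = 421, and then y* = 719 - 1.54·421 = 71.3.

x* ≈ 421, y* ≈ 71.3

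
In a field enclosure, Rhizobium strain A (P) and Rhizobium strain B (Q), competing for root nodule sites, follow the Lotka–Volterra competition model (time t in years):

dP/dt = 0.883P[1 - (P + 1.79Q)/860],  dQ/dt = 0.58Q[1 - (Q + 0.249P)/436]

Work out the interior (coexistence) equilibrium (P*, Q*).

P* ≈ 144, Q* ≈ 400

Setting both brackets to zero gives the nullclines P + 1.79Q = 860 and 0.249P + Q = 436.
Substituting Q = 436 - 0.249P into the first: P(1 - 1.79·0.249) = 860 - 1.79·436.
So P* = 79.6/0.554 = 144, and then Q* = 436 - 0.249·144 = 400.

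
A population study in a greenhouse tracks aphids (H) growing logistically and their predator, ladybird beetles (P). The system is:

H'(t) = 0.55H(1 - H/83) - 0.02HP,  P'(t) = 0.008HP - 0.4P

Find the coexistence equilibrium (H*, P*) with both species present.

From dP/dt = 0 with P > 0: 0.008H* = 0.4, so H* = 50.
Substitute into dH/dt = 0: 0.55(1 - 50/83) = 0.02P*.
The bracket is 0.398, giving P* = 0.219/0.02 = 10.9.

H* ≈ 50, P* ≈ 10.9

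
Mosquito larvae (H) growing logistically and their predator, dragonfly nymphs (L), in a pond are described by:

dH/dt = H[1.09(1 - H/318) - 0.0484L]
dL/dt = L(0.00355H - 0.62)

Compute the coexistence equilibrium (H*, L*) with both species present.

From dL/dt = 0 with L > 0: 0.00355H* = 0.62, so H* = 175.
Substitute into dH/dt = 0: 1.09(1 - 175/318) = 0.0484L*.
The bracket is 0.451, giving L* = 0.491/0.0484 = 10.2.

H* ≈ 175, L* ≈ 10.2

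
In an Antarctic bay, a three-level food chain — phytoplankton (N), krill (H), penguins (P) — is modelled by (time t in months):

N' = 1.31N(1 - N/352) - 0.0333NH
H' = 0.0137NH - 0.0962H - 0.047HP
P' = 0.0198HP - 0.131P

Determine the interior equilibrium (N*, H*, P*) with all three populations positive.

From dP/dt = 0: 0.0198H* = 0.131, so H* = 6.62.
From dN/dt = 0: 1.31(1 - N*/352) = 0.0333·6.62, giving N* = 352·(1 - 0.168) = 293.
From dH/dt = 0: 0.0137·293 - 0.0962 = 0.047P*, so P* = 3.92/0.047 = 83.3.

N* ≈ 293, H* ≈ 6.62, P* ≈ 83.3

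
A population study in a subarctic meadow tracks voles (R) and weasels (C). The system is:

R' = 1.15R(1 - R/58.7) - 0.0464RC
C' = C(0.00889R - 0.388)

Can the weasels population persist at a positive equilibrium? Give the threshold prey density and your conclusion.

Threshold R = 43.6; K > 43.6, so yes, the predator persists.

The predator equation gives dC/dt > 0 only when R > 0.388/0.00889 = 43.6.
Without the predator, R → K = 58.7. Since 58.7 > 43.6, the predator can invade and persist.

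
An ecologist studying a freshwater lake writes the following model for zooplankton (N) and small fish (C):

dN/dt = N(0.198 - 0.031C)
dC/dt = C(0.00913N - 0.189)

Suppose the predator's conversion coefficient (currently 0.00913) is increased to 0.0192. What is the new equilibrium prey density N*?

At the interior fixed point, setting dC/dt = 0 with C > 0 fixes N* = (predator death rate)/(NC coefficient) — independent of the other coefficients.
With the change, N* = 0.189/0.0192 = 9.84; it falls from 20.7.

N* ≈ 9.84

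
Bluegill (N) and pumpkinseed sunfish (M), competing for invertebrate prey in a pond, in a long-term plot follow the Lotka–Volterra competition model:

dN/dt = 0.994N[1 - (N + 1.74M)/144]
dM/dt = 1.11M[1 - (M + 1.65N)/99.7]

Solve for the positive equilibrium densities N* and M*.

N* ≈ 15.8, M* ≈ 73.7

Setting both brackets to zero gives the nullclines N + 1.74M = 144 and 1.65N + M = 99.7.
Substituting M = 99.7 - 1.65N into the first: N(1 - 1.74·1.65) = 144 - 1.74·99.7.
So N* = -29.5/-1.87 = 15.8, and then M* = 99.7 - 1.65·15.8 = 73.7.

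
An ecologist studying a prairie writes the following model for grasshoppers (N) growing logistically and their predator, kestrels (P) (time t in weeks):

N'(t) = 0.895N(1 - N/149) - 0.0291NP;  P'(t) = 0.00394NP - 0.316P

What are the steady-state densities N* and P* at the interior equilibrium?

N* ≈ 80.2, P* ≈ 14.2

From dP/dt = 0 with P > 0: 0.00394N* = 0.316, so N* = 80.2.
Substitute into dN/dt = 0: 0.895(1 - 80.2/149) = 0.0291P*.
The bracket is 0.462, giving P* = 0.413/0.0291 = 14.2.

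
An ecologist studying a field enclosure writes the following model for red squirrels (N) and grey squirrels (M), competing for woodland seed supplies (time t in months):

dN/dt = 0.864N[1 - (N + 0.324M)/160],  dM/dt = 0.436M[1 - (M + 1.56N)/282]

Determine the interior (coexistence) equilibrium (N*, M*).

Setting both brackets to zero gives the nullclines N + 0.324M = 160 and 1.56N + M = 282.
Substituting M = 282 - 1.56N into the first: N(1 - 0.324·1.56) = 160 - 0.324·282.
So N* = 68.6/0.495 = 139, and then M* = 282 - 1.56·139 = 65.5.

N* ≈ 139, M* ≈ 65.5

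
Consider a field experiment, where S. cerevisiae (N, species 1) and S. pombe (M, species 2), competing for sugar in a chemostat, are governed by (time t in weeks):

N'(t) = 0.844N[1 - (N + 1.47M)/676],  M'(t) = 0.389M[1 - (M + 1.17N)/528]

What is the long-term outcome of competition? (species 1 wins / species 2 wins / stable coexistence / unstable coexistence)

unstable coexistence (outcome depends on initial conditions)

Compare the nullcline intercepts: K1/α12 = 676/1.47 = 460 < K2 = 528; K2/α21 = 528/1.17 = 451 < K1 = 676.
Since both are reversed, neither can invade when rare; the interior point is a saddle.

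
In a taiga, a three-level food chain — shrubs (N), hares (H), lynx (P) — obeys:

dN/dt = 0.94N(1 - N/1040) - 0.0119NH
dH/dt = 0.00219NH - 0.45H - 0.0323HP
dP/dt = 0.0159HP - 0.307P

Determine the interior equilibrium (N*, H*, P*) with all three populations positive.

From dP/dt = 0: 0.0159H* = 0.307, so H* = 19.3.
From dN/dt = 0: 0.94(1 - N*/1040) = 0.0119·19.3, giving N* = 1040·(1 - 0.244) = 786.
From dH/dt = 0: 0.00219·786 - 0.45 = 0.0323P*, so P* = 1.27/0.0323 = 39.3.

N* ≈ 786, H* ≈ 19.3, P* ≈ 39.3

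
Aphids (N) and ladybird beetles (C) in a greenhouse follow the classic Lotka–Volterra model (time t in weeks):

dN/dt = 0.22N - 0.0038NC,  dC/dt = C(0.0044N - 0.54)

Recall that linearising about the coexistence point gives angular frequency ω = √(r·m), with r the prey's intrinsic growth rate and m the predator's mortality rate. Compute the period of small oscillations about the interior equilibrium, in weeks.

Here r = 0.22 and m = 0.54, so r·m = 0.119.
ω = √0.119 = 0.345 per week, hence T = 2π/ω ≈ 18.2 weeks.

T ≈ 18.2 weeks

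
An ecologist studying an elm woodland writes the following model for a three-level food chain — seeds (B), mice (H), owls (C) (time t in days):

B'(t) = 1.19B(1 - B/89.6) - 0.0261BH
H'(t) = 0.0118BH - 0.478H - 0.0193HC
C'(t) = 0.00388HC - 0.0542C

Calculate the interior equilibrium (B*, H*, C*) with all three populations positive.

From dC/dt = 0: 0.00388H* = 0.0542, so H* = 14.
From dB/dt = 0: 1.19(1 - B*/89.6) = 0.0261·14, giving B* = 89.6·(1 - 0.306) = 62.1.
From dH/dt = 0: 0.0118·62.1 - 0.478 = 0.0193C*, so C* = 0.255/0.0193 = 13.2.

B* ≈ 62.1, H* ≈ 14, C* ≈ 13.2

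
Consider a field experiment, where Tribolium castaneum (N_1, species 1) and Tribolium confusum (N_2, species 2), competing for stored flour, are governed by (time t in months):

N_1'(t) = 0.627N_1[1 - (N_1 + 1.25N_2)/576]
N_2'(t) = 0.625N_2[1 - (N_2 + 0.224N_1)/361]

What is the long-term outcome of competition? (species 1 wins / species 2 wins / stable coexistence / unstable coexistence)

Compare the nullcline intercepts: K1/α12 = 576/1.25 = 461 > K2 = 361; K2/α21 = 361/0.224 = 1610 > K1 = 576.
Since both inequalities hold, each species can invade when rare, so the interior equilibrium is stable.

stable coexistence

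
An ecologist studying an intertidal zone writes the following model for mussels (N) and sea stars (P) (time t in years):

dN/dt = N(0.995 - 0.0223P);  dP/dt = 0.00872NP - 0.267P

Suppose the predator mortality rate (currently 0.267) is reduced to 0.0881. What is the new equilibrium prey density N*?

N* ≈ 10.1

At the interior fixed point, setting dP/dt = 0 with P > 0 fixes N* = (predator death rate)/(NP coefficient) — independent of the other coefficients.
With the change, N* = 0.0881/0.00872 = 10.1; it falls from 30.6.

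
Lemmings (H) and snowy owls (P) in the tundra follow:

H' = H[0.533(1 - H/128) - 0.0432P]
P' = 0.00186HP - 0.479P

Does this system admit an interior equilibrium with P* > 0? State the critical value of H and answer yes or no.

The predator equation gives dP/dt > 0 only when H > 0.479/0.00186 = 258.
Without the predator, H → K = 128. Since 128 < 258, the predator cannot invade.

Threshold H = 258; K < 258, so no, the predator goes extinct.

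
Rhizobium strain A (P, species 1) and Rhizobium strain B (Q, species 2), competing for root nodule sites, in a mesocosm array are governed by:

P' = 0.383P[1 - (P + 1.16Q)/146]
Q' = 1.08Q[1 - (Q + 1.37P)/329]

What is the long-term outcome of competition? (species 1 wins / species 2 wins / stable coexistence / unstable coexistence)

Compare the nullcline intercepts: K1/α12 = 146/1.16 = 126 < K2 = 329; K2/α21 = 329/1.37 = 240 > K1 = 146.
Since the inequalities point opposite ways, species 2 can invade but species 1 cannot.

species 2 excludes species 1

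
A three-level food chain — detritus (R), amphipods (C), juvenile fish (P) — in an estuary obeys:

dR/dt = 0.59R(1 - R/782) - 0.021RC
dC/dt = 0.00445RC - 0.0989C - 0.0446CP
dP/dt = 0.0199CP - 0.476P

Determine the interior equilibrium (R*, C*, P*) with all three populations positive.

R* ≈ 116, C* ≈ 23.9, P* ≈ 9.38

From dP/dt = 0: 0.0199C* = 0.476, so C* = 23.9.
From dR/dt = 0: 0.59(1 - R*/782) = 0.021·23.9, giving R* = 782·(1 - 0.851) = 116.
From dC/dt = 0: 0.00445·116 - 0.0989 = 0.0446P*, so P* = 0.418/0.0446 = 9.38.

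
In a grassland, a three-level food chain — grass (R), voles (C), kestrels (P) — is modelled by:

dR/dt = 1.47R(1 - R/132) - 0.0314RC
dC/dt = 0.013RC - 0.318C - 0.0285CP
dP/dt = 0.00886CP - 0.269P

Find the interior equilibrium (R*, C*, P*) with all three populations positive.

From dP/dt = 0: 0.00886C* = 0.269, so C* = 30.4.
From dR/dt = 0: 1.47(1 - R*/132) = 0.0314·30.4, giving R* = 132·(1 - 0.649) = 46.4.
From dC/dt = 0: 0.013·46.4 - 0.318 = 0.0285P*, so P* = 0.285/0.0285 = 10.

R* ≈ 46.4, C* ≈ 30.4, P* ≈ 10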